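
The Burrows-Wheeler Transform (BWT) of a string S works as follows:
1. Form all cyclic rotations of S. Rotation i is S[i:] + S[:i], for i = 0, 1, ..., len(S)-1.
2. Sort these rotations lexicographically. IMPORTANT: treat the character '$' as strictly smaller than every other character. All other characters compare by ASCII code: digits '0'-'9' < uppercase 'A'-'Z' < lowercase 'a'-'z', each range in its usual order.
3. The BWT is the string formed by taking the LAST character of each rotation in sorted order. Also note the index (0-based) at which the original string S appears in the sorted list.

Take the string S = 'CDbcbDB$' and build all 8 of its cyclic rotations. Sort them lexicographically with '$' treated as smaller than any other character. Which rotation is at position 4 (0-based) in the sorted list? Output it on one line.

Answer: DbcbDB$C

Derivation:
All 8 rotations (rotation i = S[i:]+S[:i]):
  rot[0] = CDbcbDB$
  rot[1] = DbcbDB$C
  rot[2] = bcbDB$CD
  rot[3] = cbDB$CDb
  rot[4] = bDB$CDbc
  rot[5] = DB$CDbcb
  rot[6] = B$CDbcbD
  rot[7] = $CDbcbDB
Sorted (with $ < everything):
  sorted[0] = $CDbcbDB
  sorted[1] = B$CDbcbD
  sorted[2] = CDbcbDB$
  sorted[3] = DB$CDbcb
  sorted[4] = DbcbDB$C
  sorted[5] = bDB$CDbc
  sorted[6] = bcbDB$CD
  sorted[7] = cbDB$CDb
sorted[4] = DbcbDB$C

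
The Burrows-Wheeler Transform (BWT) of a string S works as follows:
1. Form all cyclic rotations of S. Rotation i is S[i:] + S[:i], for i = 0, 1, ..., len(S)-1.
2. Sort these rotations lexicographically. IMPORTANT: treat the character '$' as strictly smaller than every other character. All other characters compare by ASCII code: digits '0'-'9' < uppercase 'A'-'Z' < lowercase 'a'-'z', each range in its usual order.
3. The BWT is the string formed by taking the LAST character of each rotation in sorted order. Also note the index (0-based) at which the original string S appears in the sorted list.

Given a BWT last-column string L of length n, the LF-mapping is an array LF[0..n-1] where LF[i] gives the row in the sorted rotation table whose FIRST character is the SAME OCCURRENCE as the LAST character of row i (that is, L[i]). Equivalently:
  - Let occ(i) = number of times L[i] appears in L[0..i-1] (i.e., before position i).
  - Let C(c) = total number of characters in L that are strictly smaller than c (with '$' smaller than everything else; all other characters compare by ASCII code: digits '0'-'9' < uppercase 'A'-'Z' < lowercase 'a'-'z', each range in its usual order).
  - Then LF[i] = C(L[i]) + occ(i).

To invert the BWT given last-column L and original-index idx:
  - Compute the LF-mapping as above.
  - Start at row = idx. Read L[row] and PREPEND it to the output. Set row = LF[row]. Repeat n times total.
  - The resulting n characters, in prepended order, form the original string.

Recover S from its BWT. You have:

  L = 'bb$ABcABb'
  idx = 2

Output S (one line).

LF mapping: 5 6 0 1 3 8 2 4 7
Walk LF starting at row 2, prepending L[row]:
  step 1: row=2, L[2]='$', prepend. Next row=LF[2]=0
  step 2: row=0, L[0]='b', prepend. Next row=LF[0]=5
  step 3: row=5, L[5]='c', prepend. Next row=LF[5]=8
  step 4: row=8, L[8]='b', prepend. Next row=LF[8]=7
  step 5: row=7, L[7]='B', prepend. Next row=LF[7]=4
  step 6: row=4, L[4]='B', prepend. Next row=LF[4]=3
  step 7: row=3, L[3]='A', prepend. Next row=LF[3]=1
  step 8: row=1, L[1]='b', prepend. Next row=LF[1]=6
  step 9: row=6, L[6]='A', prepend. Next row=LF[6]=2
Reversed output: AbABBbcb$

Answer: AbABBbcb$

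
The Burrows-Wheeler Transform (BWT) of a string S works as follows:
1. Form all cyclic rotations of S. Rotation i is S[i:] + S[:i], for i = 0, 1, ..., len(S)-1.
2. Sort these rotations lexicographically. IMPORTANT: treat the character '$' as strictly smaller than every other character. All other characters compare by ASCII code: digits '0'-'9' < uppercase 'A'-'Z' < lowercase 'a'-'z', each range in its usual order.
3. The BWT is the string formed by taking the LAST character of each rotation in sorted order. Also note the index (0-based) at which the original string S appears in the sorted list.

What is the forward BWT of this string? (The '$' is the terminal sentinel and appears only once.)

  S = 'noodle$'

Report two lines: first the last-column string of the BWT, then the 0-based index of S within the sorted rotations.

Answer: eold$on
4

Derivation:
All 7 rotations (rotation i = S[i:]+S[:i]):
  rot[0] = noodle$
  rot[1] = oodle$n
  rot[2] = odle$no
  rot[3] = dle$noo
  rot[4] = le$nood
  rot[5] = e$noodl
  rot[6] = $noodle
Sorted (with $ < everything):
  sorted[0] = $noodle  (last char: 'e')
  sorted[1] = dle$noo  (last char: 'o')
  sorted[2] = e$noodl  (last char: 'l')
  sorted[3] = le$nood  (last char: 'd')
  sorted[4] = noodle$  (last char: '$')
  sorted[5] = odle$no  (last char: 'o')
  sorted[6] = oodle$n  (last char: 'n')
Last column: eold$on
Original string S is at sorted index 4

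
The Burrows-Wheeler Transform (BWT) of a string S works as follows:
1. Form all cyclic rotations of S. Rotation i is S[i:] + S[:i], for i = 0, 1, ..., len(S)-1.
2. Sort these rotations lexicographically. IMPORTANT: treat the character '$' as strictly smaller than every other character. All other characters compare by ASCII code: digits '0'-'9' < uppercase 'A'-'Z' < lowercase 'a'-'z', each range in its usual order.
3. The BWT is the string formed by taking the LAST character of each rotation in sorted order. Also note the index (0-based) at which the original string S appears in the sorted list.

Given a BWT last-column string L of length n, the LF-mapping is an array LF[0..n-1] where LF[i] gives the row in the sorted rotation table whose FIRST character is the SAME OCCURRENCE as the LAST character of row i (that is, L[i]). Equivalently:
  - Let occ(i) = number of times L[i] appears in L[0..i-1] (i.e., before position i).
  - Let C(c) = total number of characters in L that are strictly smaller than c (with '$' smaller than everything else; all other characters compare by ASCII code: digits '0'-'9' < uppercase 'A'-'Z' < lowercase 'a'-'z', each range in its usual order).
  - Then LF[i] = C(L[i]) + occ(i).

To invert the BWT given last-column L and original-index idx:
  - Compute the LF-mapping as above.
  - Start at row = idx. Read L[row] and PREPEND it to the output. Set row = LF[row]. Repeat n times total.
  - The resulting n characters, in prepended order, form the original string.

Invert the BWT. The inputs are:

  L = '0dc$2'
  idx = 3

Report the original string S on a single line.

LF mapping: 1 4 3 0 2
Walk LF starting at row 3, prepending L[row]:
  step 1: row=3, L[3]='$', prepend. Next row=LF[3]=0
  step 2: row=0, L[0]='0', prepend. Next row=LF[0]=1
  step 3: row=1, L[1]='d', prepend. Next row=LF[1]=4
  step 4: row=4, L[4]='2', prepend. Next row=LF[4]=2
  step 5: row=2, L[2]='c', prepend. Next row=LF[2]=3
Reversed output: c2d0$

Answer: c2d0$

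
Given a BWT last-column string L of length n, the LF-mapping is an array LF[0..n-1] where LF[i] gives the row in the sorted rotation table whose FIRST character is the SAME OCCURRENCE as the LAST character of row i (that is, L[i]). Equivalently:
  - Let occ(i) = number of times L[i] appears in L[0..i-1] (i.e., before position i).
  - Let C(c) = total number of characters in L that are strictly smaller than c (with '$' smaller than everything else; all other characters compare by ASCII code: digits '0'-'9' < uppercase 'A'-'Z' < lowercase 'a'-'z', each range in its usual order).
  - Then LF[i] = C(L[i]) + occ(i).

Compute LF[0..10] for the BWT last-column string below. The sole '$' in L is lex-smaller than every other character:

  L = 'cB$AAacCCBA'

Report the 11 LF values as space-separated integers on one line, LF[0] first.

Answer: 9 4 0 1 2 8 10 6 7 5 3

Derivation:
Char counts: '$':1, 'A':3, 'B':2, 'C':2, 'a':1, 'c':2
C (first-col start): C('$')=0, C('A')=1, C('B')=4, C('C')=6, C('a')=8, C('c')=9
L[0]='c': occ=0, LF[0]=C('c')+0=9+0=9
L[1]='B': occ=0, LF[1]=C('B')+0=4+0=4
L[2]='$': occ=0, LF[2]=C('$')+0=0+0=0
L[3]='A': occ=0, LF[3]=C('A')+0=1+0=1
L[4]='A': occ=1, LF[4]=C('A')+1=1+1=2
L[5]='a': occ=0, LF[5]=C('a')+0=8+0=8
L[6]='c': occ=1, LF[6]=C('c')+1=9+1=10
L[7]='C': occ=0, LF[7]=C('C')+0=6+0=6
L[8]='C': occ=1, LF[8]=C('C')+1=6+1=7
L[9]='B': occ=1, LF[9]=C('B')+1=4+1=5
L[10]='A': occ=2, LF[10]=C('A')+2=1+2=3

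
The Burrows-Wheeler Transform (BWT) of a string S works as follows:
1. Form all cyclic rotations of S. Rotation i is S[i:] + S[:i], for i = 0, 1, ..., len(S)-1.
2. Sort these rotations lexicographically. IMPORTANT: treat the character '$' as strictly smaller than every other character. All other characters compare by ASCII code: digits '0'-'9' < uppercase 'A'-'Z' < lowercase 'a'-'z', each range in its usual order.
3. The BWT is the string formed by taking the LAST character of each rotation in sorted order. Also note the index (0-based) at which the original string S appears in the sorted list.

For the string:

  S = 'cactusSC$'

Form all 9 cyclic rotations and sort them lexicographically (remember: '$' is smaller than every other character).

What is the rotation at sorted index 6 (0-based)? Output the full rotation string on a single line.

All 9 rotations (rotation i = S[i:]+S[:i]):
  rot[0] = cactusSC$
  rot[1] = actusSC$c
  rot[2] = ctusSC$ca
  rot[3] = tusSC$cac
  rot[4] = usSC$cact
  rot[5] = sSC$cactu
  rot[6] = SC$cactus
  rot[7] = C$cactusS
  rot[8] = $cactusSC
Sorted (with $ < everything):
  sorted[0] = $cactusSC
  sorted[1] = C$cactusS
  sorted[2] = SC$cactus
  sorted[3] = actusSC$c
  sorted[4] = cactusSC$
  sorted[5] = ctusSC$ca
  sorted[6] = sSC$cactu
  sorted[7] = tusSC$cac
  sorted[8] = usSC$cact
sorted[6] = sSC$cactu

Answer: sSC$cactu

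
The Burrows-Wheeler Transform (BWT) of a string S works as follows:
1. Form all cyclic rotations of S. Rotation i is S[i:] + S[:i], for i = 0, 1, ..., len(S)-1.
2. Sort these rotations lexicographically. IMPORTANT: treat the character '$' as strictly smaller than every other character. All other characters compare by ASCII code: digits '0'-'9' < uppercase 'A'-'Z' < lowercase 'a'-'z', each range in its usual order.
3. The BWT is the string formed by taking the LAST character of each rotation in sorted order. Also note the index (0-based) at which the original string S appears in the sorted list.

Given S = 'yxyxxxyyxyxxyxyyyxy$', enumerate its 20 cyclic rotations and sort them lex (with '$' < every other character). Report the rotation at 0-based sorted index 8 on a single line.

Answer: xyyxyxxyxyyyxy$yxyxx

Derivation:
All 20 rotations (rotation i = S[i:]+S[:i]):
  rot[0] = yxyxxxyyxyxxyxyyyxy$
  rot[1] = xyxxxyyxyxxyxyyyxy$y
  rot[2] = yxxxyyxyxxyxyyyxy$yx
  rot[3] = xxxyyxyxxyxyyyxy$yxy
  rot[4] = xxyyxyxxyxyyyxy$yxyx
  rot[5] = xyyxyxxyxyyyxy$yxyxx
  rot[6] = yyxyxxyxyyyxy$yxyxxx
  rot[7] = yxyxxyxyyyxy$yxyxxxy
  rot[8] = xyxxyxyyyxy$yxyxxxyy
  rot[9] = yxxyxyyyxy$yxyxxxyyx
  rot[10] = xxyxyyyxy$yxyxxxyyxy
  rot[11] = xyxyyyxy$yxyxxxyyxyx
  rot[12] = yxyyyxy$yxyxxxyyxyxx
  rot[13] = xyyyxy$yxyxxxyyxyxxy
  rot[14] = yyyxy$yxyxxxyyxyxxyx
  rot[15] = yyxy$yxyxxxyyxyxxyxy
  rot[16] = yxy$yxyxxxyyxyxxyxyy
  rot[17] = xy$yxyxxxyyxyxxyxyyy
  rot[18] = y$yxyxxxyyxyxxyxyyyx
  rot[19] = $yxyxxxyyxyxxyxyyyxy
Sorted (with $ < everything):
  sorted[0] = $yxyxxxyyxyxxyxyyyxy
  sorted[1] = xxxyyxyxxyxyyyxy$yxy
  sorted[2] = xxyxyyyxy$yxyxxxyyxy
  sorted[3] = xxyyxyxxyxyyyxy$yxyx
  sorted[4] = xy$yxyxxxyyxyxxyxyyy
  sorted[5] = xyxxxyyxyxxyxyyyxy$y
  sorted[6] = xyxxyxyyyxy$yxyxxxyy
  sorted[7] = xyxyyyxy$yxyxxxyyxyx
  sorted[8] = xyyxyxxyxyyyxy$yxyxx
  sorted[9] = xyyyxy$yxyxxxyyxyxxy
  sorted[10] = y$yxyxxxyyxyxxyxyyyx
  sorted[11] = yxxxyyxyxxyxyyyxy$yx
  sorted[12] = yxxyxyyyxy$yxyxxxyyx
  sorted[13] = yxy$yxyxxxyyxyxxyxyy
  sorted[14] = yxyxxxyyxyxxyxyyyxy$
  sorted[15] = yxyxxyxyyyxy$yxyxxxy
  sorted[16] = yxyyyxy$yxyxxxyyxyxx
  sorted[17] = yyxy$yxyxxxyyxyxxyxy
  sorted[18] = yyxyxxyxyyyxy$yxyxxx
  sorted[19] = yyyxy$yxyxxxyyxyxxyx
sorted[8] = xyyxyxxyxyyyxy$yxyxx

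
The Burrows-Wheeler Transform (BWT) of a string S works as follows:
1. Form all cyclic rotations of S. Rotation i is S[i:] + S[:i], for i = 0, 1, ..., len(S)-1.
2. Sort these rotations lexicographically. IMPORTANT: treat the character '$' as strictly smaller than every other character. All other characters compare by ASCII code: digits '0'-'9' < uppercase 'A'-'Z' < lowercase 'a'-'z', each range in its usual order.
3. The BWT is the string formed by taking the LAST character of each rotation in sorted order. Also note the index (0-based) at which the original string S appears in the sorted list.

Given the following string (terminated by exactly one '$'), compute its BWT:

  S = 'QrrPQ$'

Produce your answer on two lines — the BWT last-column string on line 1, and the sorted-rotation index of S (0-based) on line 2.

Answer: QrP$rQ
3

Derivation:
All 6 rotations (rotation i = S[i:]+S[:i]):
  rot[0] = QrrPQ$
  rot[1] = rrPQ$Q
  rot[2] = rPQ$Qr
  rot[3] = PQ$Qrr
  rot[4] = Q$QrrP
  rot[5] = $QrrPQ
Sorted (with $ < everything):
  sorted[0] = $QrrPQ  (last char: 'Q')
  sorted[1] = PQ$Qrr  (last char: 'r')
  sorted[2] = Q$QrrP  (last char: 'P')
  sorted[3] = QrrPQ$  (last char: '$')
  sorted[4] = rPQ$Qr  (last char: 'r')
  sorted[5] = rrPQ$Q  (last char: 'Q')
Last column: QrP$rQ
Original string S is at sorted index 3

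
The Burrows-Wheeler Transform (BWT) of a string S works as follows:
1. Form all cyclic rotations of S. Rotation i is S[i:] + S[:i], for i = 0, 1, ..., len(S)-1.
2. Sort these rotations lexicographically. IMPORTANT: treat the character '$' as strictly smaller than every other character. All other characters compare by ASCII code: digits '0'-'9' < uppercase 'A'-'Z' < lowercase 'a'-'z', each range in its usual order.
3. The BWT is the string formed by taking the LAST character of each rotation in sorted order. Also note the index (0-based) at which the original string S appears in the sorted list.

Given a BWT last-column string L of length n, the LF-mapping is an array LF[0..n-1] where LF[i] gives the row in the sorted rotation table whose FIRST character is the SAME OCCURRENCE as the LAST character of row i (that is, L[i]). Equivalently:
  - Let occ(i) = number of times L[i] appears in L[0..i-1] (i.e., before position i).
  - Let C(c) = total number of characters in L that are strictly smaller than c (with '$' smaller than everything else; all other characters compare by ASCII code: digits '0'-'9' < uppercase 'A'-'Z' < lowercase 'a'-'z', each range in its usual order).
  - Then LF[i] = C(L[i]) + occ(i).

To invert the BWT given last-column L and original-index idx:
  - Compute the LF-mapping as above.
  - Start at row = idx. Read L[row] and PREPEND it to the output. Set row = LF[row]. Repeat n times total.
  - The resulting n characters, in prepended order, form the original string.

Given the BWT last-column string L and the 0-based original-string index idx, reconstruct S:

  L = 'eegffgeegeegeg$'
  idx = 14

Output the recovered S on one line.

LF mapping: 1 2 10 8 9 11 3 4 12 5 6 13 7 14 0
Walk LF starting at row 14, prepending L[row]:
  step 1: row=14, L[14]='$', prepend. Next row=LF[14]=0
  step 2: row=0, L[0]='e', prepend. Next row=LF[0]=1
  step 3: row=1, L[1]='e', prepend. Next row=LF[1]=2
  step 4: row=2, L[2]='g', prepend. Next row=LF[2]=10
  step 5: row=10, L[10]='e', prepend. Next row=LF[10]=6
  step 6: row=6, L[6]='e', prepend. Next row=LF[6]=3
  step 7: row=3, L[3]='f', prepend. Next row=LF[3]=8
  step 8: row=8, L[8]='g', prepend. Next row=LF[8]=12
  step 9: row=12, L[12]='e', prepend. Next row=LF[12]=7
  step 10: row=7, L[7]='e', prepend. Next row=LF[7]=4
  step 11: row=4, L[4]='f', prepend. Next row=LF[4]=9
  step 12: row=9, L[9]='e', prepend. Next row=LF[9]=5
  step 13: row=5, L[5]='g', prepend. Next row=LF[5]=11
  step 14: row=11, L[11]='g', prepend. Next row=LF[11]=13
  step 15: row=13, L[13]='g', prepend. Next row=LF[13]=14
Reversed output: gggefeegfeegee$

Answer: gggefeegfeegee$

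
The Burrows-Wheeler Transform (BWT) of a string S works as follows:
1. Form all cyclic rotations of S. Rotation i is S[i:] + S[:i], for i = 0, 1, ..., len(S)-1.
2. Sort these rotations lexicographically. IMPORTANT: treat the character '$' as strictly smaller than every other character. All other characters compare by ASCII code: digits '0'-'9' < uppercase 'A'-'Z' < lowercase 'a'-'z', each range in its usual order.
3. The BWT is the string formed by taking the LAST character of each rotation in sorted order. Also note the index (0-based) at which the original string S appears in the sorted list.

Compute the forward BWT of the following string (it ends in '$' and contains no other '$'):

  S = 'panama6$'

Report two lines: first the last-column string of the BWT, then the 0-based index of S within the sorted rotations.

Answer: 6amnpaa$
7

Derivation:
All 8 rotations (rotation i = S[i:]+S[:i]):
  rot[0] = panama6$
  rot[1] = anama6$p
  rot[2] = nama6$pa
  rot[3] = ama6$pan
  rot[4] = ma6$pana
  rot[5] = a6$panam
  rot[6] = 6$panama
  rot[7] = $panama6
Sorted (with $ < everything):
  sorted[0] = $panama6  (last char: '6')
  sorted[1] = 6$panama  (last char: 'a')
  sorted[2] = a6$panam  (last char: 'm')
  sorted[3] = ama6$pan  (last char: 'n')
  sorted[4] = anama6$p  (last char: 'p')
  sorted[5] = ma6$pana  (last char: 'a')
  sorted[6] = nama6$pa  (last char: 'a')
  sorted[7] = panama6$  (last char: '$')
Last column: 6amnpaa$
Original string S is at sorted index 7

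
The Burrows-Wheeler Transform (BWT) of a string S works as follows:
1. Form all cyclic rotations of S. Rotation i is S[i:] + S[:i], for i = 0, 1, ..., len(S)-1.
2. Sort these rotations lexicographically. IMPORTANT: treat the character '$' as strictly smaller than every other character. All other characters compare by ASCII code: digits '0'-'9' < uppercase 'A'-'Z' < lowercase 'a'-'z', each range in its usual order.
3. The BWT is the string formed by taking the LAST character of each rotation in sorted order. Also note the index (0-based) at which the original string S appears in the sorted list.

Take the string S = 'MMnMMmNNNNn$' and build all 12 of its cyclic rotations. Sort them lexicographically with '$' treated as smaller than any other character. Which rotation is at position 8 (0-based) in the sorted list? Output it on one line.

Answer: Nn$MMnMMmNNN

Derivation:
All 12 rotations (rotation i = S[i:]+S[:i]):
  rot[0] = MMnMMmNNNNn$
  rot[1] = MnMMmNNNNn$M
  rot[2] = nMMmNNNNn$MM
  rot[3] = MMmNNNNn$MMn
  rot[4] = MmNNNNn$MMnM
  rot[5] = mNNNNn$MMnMM
  rot[6] = NNNNn$MMnMMm
  rot[7] = NNNn$MMnMMmN
  rot[8] = NNn$MMnMMmNN
  rot[9] = Nn$MMnMMmNNN
  rot[10] = n$MMnMMmNNNN
  rot[11] = $MMnMMmNNNNn
Sorted (with $ < everything):
  sorted[0] = $MMnMMmNNNNn
  sorted[1] = MMmNNNNn$MMn
  sorted[2] = MMnMMmNNNNn$
  sorted[3] = MmNNNNn$MMnM
  sorted[4] = MnMMmNNNNn$M
  sorted[5] = NNNNn$MMnMMm
  sorted[6] = NNNn$MMnMMmN
  sorted[7] = NNn$MMnMMmNN
  sorted[8] = Nn$MMnMMmNNN
  sorted[9] = mNNNNn$MMnMM
  sorted[10] = n$MMnMMmNNNN
  sorted[11] = nMMmNNNNn$MM
sorted[8] = Nn$MMnMMmNNN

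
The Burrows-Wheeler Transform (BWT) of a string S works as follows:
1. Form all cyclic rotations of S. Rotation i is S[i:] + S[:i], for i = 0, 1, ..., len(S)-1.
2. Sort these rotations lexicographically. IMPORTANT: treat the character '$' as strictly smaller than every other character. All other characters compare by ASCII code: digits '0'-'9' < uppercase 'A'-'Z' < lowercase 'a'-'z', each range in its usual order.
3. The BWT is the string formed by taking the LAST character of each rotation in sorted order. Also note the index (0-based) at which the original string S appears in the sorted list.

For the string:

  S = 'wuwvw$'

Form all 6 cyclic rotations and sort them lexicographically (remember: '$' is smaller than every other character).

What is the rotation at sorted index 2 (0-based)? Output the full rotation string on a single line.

Answer: vw$wuw

Derivation:
All 6 rotations (rotation i = S[i:]+S[:i]):
  rot[0] = wuwvw$
  rot[1] = uwvw$w
  rot[2] = wvw$wu
  rot[3] = vw$wuw
  rot[4] = w$wuwv
  rot[5] = $wuwvw
Sorted (with $ < everything):
  sorted[0] = $wuwvw
  sorted[1] = uwvw$w
  sorted[2] = vw$wuw
  sorted[3] = w$wuwv
  sorted[4] = wuwvw$
  sorted[5] = wvw$wu
sorted[2] = vw$wuw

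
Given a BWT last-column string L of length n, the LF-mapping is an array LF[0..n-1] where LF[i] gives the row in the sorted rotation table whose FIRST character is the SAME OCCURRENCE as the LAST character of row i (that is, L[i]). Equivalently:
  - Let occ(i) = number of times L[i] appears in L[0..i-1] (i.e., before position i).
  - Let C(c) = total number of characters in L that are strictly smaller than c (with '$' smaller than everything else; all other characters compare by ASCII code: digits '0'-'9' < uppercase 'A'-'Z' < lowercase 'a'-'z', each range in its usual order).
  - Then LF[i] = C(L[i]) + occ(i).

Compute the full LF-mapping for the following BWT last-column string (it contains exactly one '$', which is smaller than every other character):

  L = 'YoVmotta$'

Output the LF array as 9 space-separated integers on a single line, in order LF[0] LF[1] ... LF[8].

Answer: 2 5 1 4 6 7 8 3 0

Derivation:
Char counts: '$':1, 'V':1, 'Y':1, 'a':1, 'm':1, 'o':2, 't':2
C (first-col start): C('$')=0, C('V')=1, C('Y')=2, C('a')=3, C('m')=4, C('o')=5, C('t')=7
L[0]='Y': occ=0, LF[0]=C('Y')+0=2+0=2
L[1]='o': occ=0, LF[1]=C('o')+0=5+0=5
L[2]='V': occ=0, LF[2]=C('V')+0=1+0=1
L[3]='m': occ=0, LF[3]=C('m')+0=4+0=4
L[4]='o': occ=1, LF[4]=C('o')+1=5+1=6
L[5]='t': occ=0, LF[5]=C('t')+0=7+0=7
L[6]='t': occ=1, LF[6]=C('t')+1=7+1=8
L[7]='a': occ=0, LF[7]=C('a')+0=3+0=3
L[8]='$': occ=0, LF[8]=C('$')+0=0+0=0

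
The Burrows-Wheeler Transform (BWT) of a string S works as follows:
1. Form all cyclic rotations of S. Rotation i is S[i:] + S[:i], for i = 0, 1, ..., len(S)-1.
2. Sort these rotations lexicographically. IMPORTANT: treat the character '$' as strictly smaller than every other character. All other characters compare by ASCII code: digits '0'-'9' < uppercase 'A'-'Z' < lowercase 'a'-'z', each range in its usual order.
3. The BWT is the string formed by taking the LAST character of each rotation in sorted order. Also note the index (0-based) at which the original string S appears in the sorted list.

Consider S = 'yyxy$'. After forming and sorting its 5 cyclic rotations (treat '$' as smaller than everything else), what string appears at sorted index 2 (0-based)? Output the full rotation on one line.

All 5 rotations (rotation i = S[i:]+S[:i]):
  rot[0] = yyxy$
  rot[1] = yxy$y
  rot[2] = xy$yy
  rot[3] = y$yyx
  rot[4] = $yyxy
Sorted (with $ < everything):
  sorted[0] = $yyxy
  sorted[1] = xy$yy
  sorted[2] = y$yyx
  sorted[3] = yxy$y
  sorted[4] = yyxy$
sorted[2] = y$yyx

Answer: y$yyx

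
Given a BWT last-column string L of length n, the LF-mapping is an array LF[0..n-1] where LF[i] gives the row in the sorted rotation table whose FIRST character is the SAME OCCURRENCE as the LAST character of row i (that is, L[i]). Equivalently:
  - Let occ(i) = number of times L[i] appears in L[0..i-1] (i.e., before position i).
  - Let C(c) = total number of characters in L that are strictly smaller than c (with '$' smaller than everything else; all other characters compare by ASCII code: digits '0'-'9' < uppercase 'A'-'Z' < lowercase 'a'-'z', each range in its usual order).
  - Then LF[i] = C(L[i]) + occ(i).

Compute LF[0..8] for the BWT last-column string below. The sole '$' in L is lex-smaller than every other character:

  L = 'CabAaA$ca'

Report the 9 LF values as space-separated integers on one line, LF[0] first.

Char counts: '$':1, 'A':2, 'C':1, 'a':3, 'b':1, 'c':1
C (first-col start): C('$')=0, C('A')=1, C('C')=3, C('a')=4, C('b')=7, C('c')=8
L[0]='C': occ=0, LF[0]=C('C')+0=3+0=3
L[1]='a': occ=0, LF[1]=C('a')+0=4+0=4
L[2]='b': occ=0, LF[2]=C('b')+0=7+0=7
L[3]='A': occ=0, LF[3]=C('A')+0=1+0=1
L[4]='a': occ=1, LF[4]=C('a')+1=4+1=5
L[5]='A': occ=1, LF[5]=C('A')+1=1+1=2
L[6]='$': occ=0, LF[6]=C('$')+0=0+0=0
L[7]='c': occ=0, LF[7]=C('c')+0=8+0=8
L[8]='a': occ=2, LF[8]=C('a')+2=4+2=6

Answer: 3 4 7 1 5 2 0 8 6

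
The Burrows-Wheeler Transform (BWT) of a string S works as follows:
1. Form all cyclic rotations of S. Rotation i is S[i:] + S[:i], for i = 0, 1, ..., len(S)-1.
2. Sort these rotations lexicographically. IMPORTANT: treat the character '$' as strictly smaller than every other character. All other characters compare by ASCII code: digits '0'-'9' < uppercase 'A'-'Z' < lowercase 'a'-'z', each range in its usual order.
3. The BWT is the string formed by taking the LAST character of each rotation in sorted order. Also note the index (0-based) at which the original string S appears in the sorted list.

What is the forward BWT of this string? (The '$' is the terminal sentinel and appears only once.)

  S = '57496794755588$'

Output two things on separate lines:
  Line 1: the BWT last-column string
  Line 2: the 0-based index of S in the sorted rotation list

All 15 rotations (rotation i = S[i:]+S[:i]):
  rot[0] = 57496794755588$
  rot[1] = 7496794755588$5
  rot[2] = 496794755588$57
  rot[3] = 96794755588$574
  rot[4] = 6794755588$5749
  rot[5] = 794755588$57496
  rot[6] = 94755588$574967
  rot[7] = 4755588$5749679
  rot[8] = 755588$57496794
  rot[9] = 55588$574967947
  rot[10] = 5588$5749679475
  rot[11] = 588$57496794755
  rot[12] = 88$574967947555
  rot[13] = 8$5749679475558
  rot[14] = $57496794755588
Sorted (with $ < everything):
  sorted[0] = $57496794755588  (last char: '8')
  sorted[1] = 4755588$5749679  (last char: '9')
  sorted[2] = 496794755588$57  (last char: '7')
  sorted[3] = 55588$574967947  (last char: '7')
  sorted[4] = 5588$5749679475  (last char: '5')
  sorted[5] = 57496794755588$  (last char: '$')
  sorted[6] = 588$57496794755  (last char: '5')
  sorted[7] = 6794755588$5749  (last char: '9')
  sorted[8] = 7496794755588$5  (last char: '5')
  sorted[9] = 755588$57496794  (last char: '4')
  sorted[10] = 794755588$57496  (last char: '6')
  sorted[11] = 8$5749679475558  (last char: '8')
  sorted[12] = 88$574967947555  (last char: '5')
  sorted[13] = 94755588$574967  (last char: '7')
  sorted[14] = 96794755588$574  (last char: '4')
Last column: 89775$595468574
Original string S is at sorted index 5

Answer: 89775$595468574
5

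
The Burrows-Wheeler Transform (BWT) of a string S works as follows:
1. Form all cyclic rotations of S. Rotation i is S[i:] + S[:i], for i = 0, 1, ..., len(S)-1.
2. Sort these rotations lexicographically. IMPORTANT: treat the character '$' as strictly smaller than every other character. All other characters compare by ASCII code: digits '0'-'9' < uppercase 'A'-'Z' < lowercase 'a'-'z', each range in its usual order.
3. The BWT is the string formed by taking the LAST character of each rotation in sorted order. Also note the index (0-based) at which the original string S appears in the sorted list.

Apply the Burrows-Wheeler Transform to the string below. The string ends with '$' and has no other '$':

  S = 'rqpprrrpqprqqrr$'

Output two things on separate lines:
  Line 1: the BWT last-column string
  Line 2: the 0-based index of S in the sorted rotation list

Answer: rqrqprprqrr$pqrp
11

Derivation:
All 16 rotations (rotation i = S[i:]+S[:i]):
  rot[0] = rqpprrrpqprqqrr$
  rot[1] = qpprrrpqprqqrr$r
  rot[2] = pprrrpqprqqrr$rq
  rot[3] = prrrpqprqqrr$rqp
  rot[4] = rrrpqprqqrr$rqpp
  rot[5] = rrpqprqqrr$rqppr
  rot[6] = rpqprqqrr$rqpprr
  rot[7] = pqprqqrr$rqpprrr
  rot[8] = qprqqrr$rqpprrrp
  rot[9] = prqqrr$rqpprrrpq
  rot[10] = rqqrr$rqpprrrpqp
  rot[11] = qqrr$rqpprrrpqpr
  rot[12] = qrr$rqpprrrpqprq
  rot[13] = rr$rqpprrrpqprqq
  rot[14] = r$rqpprrrpqprqqr
  rot[15] = $rqpprrrpqprqqrr
Sorted (with $ < everything):
  sorted[0] = $rqpprrrpqprqqrr  (last char: 'r')
  sorted[1] = pprrrpqprqqrr$rq  (last char: 'q')
  sorted[2] = pqprqqrr$rqpprrr  (last char: 'r')
  sorted[3] = prqqrr$rqpprrrpq  (last char: 'q')
  sorted[4] = prrrpqprqqrr$rqp  (last char: 'p')
  sorted[5] = qpprrrpqprqqrr$r  (last char: 'r')
  sorted[6] = qprqqrr$rqpprrrp  (last char: 'p')
  sorted[7] = qqrr$rqpprrrpqpr  (last char: 'r')
  sorted[8] = qrr$rqpprrrpqprq  (last char: 'q')
  sorted[9] = r$rqpprrrpqprqqr  (last char: 'r')
  sorted[10] = rpqprqqrr$rqpprr  (last char: 'r')
  sorted[11] = rqpprrrpqprqqrr$  (last char: '$')
  sorted[12] = rqqrr$rqpprrrpqp  (last char: 'p')
  sorted[13] = rr$rqpprrrpqprqq  (last char: 'q')
  sorted[14] = rrpqprqqrr$rqppr  (last char: 'r')
  sorted[15] = rrrpqprqqrr$rqpp  (last char: 'p')
Last column: rqrqprprqrr$pqrp
Original string S is at sorted index 11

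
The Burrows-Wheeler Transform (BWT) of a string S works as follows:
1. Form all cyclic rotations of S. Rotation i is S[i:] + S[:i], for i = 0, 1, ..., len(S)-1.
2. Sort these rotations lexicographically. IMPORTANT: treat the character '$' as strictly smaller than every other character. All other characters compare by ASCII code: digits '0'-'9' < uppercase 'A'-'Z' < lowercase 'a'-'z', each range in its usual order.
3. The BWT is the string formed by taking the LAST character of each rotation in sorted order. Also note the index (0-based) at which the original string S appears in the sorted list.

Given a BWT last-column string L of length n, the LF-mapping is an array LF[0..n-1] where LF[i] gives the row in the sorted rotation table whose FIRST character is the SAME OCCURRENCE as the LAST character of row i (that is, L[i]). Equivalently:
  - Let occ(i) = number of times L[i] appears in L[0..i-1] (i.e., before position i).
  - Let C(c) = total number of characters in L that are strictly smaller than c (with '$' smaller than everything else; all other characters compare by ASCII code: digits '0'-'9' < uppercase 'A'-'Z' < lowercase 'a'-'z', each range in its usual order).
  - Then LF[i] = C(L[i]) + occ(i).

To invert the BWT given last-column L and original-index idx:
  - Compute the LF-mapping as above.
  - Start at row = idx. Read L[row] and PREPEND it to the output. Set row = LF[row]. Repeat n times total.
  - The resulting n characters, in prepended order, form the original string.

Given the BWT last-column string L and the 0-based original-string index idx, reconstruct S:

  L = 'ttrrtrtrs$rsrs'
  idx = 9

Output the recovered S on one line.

LF mapping: 10 11 1 2 12 3 13 4 7 0 5 8 6 9
Walk LF starting at row 9, prepending L[row]:
  step 1: row=9, L[9]='$', prepend. Next row=LF[9]=0
  step 2: row=0, L[0]='t', prepend. Next row=LF[0]=10
  step 3: row=10, L[10]='r', prepend. Next row=LF[10]=5
  step 4: row=5, L[5]='r', prepend. Next row=LF[5]=3
  step 5: row=3, L[3]='r', prepend. Next row=LF[3]=2
  step 6: row=2, L[2]='r', prepend. Next row=LF[2]=1
  step 7: row=1, L[1]='t', prepend. Next row=LF[1]=11
  step 8: row=11, L[11]='s', prepend. Next row=LF[11]=8
  step 9: row=8, L[8]='s', prepend. Next row=LF[8]=7
  step 10: row=7, L[7]='r', prepend. Next row=LF[7]=4
  step 11: row=4, L[4]='t', prepend. Next row=LF[4]=12
  step 12: row=12, L[12]='r', prepend. Next row=LF[12]=6
  step 13: row=6, L[6]='t', prepend. Next row=LF[6]=13
  step 14: row=13, L[13]='s', prepend. Next row=LF[13]=9
Reversed output: strtrsstrrrrt$

Answer: strtrsstrrrrt$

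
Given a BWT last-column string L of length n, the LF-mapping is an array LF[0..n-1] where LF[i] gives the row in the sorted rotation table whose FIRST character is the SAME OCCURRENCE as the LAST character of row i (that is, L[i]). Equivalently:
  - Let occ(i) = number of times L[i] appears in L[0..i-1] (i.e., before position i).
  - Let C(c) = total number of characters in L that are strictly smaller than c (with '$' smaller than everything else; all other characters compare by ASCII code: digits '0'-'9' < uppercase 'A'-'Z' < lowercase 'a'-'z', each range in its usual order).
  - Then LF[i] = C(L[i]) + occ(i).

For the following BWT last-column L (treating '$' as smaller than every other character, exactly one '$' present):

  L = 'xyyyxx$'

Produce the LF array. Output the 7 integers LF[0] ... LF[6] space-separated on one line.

Answer: 1 4 5 6 2 3 0

Derivation:
Char counts: '$':1, 'x':3, 'y':3
C (first-col start): C('$')=0, C('x')=1, C('y')=4
L[0]='x': occ=0, LF[0]=C('x')+0=1+0=1
L[1]='y': occ=0, LF[1]=C('y')+0=4+0=4
L[2]='y': occ=1, LF[2]=C('y')+1=4+1=5
L[3]='y': occ=2, LF[3]=C('y')+2=4+2=6
L[4]='x': occ=1, LF[4]=C('x')+1=1+1=2
L[5]='x': occ=2, LF[5]=C('x')+2=1+2=3
L[6]='$': occ=0, LF[6]=C('$')+0=0+0=0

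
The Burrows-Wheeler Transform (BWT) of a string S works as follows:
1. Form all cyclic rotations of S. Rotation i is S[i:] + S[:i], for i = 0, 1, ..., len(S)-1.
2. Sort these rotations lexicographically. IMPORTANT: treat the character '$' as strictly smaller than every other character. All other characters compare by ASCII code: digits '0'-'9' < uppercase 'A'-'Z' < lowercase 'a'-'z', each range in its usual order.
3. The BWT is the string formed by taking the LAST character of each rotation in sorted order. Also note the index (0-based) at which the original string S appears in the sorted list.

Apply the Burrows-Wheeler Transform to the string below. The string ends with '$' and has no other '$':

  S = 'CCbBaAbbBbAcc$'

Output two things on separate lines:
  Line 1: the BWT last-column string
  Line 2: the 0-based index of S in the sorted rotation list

Answer: cabbb$CBBCbAcA
5

Derivation:
All 14 rotations (rotation i = S[i:]+S[:i]):
  rot[0] = CCbBaAbbBbAcc$
  rot[1] = CbBaAbbBbAcc$C
  rot[2] = bBaAbbBbAcc$CC
  rot[3] = BaAbbBbAcc$CCb
  rot[4] = aAbbBbAcc$CCbB
  rot[5] = AbbBbAcc$CCbBa
  rot[6] = bbBbAcc$CCbBaA
  rot[7] = bBbAcc$CCbBaAb
  rot[8] = BbAcc$CCbBaAbb
  rot[9] = bAcc$CCbBaAbbB
  rot[10] = Acc$CCbBaAbbBb
  rot[11] = cc$CCbBaAbbBbA
  rot[12] = c$CCbBaAbbBbAc
  rot[13] = $CCbBaAbbBbAcc
Sorted (with $ < everything):
  sorted[0] = $CCbBaAbbBbAcc  (last char: 'c')
  sorted[1] = AbbBbAcc$CCbBa  (last char: 'a')
  sorted[2] = Acc$CCbBaAbbBb  (last char: 'b')
  sorted[3] = BaAbbBbAcc$CCb  (last char: 'b')
  sorted[4] = BbAcc$CCbBaAbb  (last char: 'b')
  sorted[5] = CCbBaAbbBbAcc$  (last char: '$')
  sorted[6] = CbBaAbbBbAcc$C  (last char: 'C')
  sorted[7] = aAbbBbAcc$CCbB  (last char: 'B')
  sorted[8] = bAcc$CCbBaAbbB  (last char: 'B')
  sorted[9] = bBaAbbBbAcc$CC  (last char: 'C')
  sorted[10] = bBbAcc$CCbBaAb  (last char: 'b')
  sorted[11] = bbBbAcc$CCbBaA  (last char: 'A')
  sorted[12] = c$CCbBaAbbBbAc  (last char: 'c')
  sorted[13] = cc$CCbBaAbbBbA  (last char: 'A')
Last column: cabbb$CBBCbAcA
Original string S is at sorted index 5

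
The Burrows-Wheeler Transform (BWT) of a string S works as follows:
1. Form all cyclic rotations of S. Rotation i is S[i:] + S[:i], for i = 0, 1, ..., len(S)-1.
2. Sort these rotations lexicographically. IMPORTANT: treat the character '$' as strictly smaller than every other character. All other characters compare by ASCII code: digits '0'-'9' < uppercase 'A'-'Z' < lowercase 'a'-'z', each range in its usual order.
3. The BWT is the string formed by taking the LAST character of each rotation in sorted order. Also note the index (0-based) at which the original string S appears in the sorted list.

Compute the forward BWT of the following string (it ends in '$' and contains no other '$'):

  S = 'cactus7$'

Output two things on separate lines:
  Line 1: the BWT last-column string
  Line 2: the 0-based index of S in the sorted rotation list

Answer: 7sc$auct
3

Derivation:
All 8 rotations (rotation i = S[i:]+S[:i]):
  rot[0] = cactus7$
  rot[1] = actus7$c
  rot[2] = ctus7$ca
  rot[3] = tus7$cac
  rot[4] = us7$cact
  rot[5] = s7$cactu
  rot[6] = 7$cactus
  rot[7] = $cactus7
Sorted (with $ < everything):
  sorted[0] = $cactus7  (last char: '7')
  sorted[1] = 7$cactus  (last char: 's')
  sorted[2] = actus7$c  (last char: 'c')
  sorted[3] = cactus7$  (last char: '$')
  sorted[4] = ctus7$ca  (last char: 'a')
  sorted[5] = s7$cactu  (last char: 'u')
  sorted[6] = tus7$cac  (last char: 'c')
  sorted[7] = us7$cact  (last char: 't')
Last column: 7sc$auct
Original string S is at sorted index 3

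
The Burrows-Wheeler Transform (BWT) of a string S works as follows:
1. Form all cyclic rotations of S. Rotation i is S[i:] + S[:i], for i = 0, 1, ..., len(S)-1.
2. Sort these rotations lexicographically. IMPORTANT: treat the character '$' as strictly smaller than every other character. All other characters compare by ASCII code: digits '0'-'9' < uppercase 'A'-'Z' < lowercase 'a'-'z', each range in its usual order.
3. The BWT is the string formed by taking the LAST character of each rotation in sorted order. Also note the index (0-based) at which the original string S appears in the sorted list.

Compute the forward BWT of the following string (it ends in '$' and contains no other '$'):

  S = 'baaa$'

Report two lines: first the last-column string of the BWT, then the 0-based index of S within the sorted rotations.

All 5 rotations (rotation i = S[i:]+S[:i]):
  rot[0] = baaa$
  rot[1] = aaa$b
  rot[2] = aa$ba
  rot[3] = a$baa
  rot[4] = $baaa
Sorted (with $ < everything):
  sorted[0] = $baaa  (last char: 'a')
  sorted[1] = a$baa  (last char: 'a')
  sorted[2] = aa$ba  (last char: 'a')
  sorted[3] = aaa$b  (last char: 'b')
  sorted[4] = baaa$  (last char: '$')
Last column: aaab$
Original string S is at sorted index 4

Answer: aaab$
4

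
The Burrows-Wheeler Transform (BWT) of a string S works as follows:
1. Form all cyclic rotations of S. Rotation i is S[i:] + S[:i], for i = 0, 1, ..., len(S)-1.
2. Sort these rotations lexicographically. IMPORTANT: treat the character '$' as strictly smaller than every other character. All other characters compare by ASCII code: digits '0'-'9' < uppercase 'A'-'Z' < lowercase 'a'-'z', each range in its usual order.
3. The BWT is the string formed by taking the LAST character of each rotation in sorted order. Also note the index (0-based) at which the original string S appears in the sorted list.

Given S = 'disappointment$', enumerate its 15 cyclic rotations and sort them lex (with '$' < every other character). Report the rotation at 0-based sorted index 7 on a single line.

Answer: nt$disappointme

Derivation:
All 15 rotations (rotation i = S[i:]+S[:i]):
  rot[0] = disappointment$
  rot[1] = isappointment$d
  rot[2] = sappointment$di
  rot[3] = appointment$dis
  rot[4] = ppointment$disa
  rot[5] = pointment$disap
  rot[6] = ointment$disapp
  rot[7] = intment$disappo
  rot[8] = ntment$disappoi
  rot[9] = tment$disappoin
  rot[10] = ment$disappoint
  rot[11] = ent$disappointm
  rot[12] = nt$disappointme
  rot[13] = t$disappointmen
  rot[14] = $disappointment
Sorted (with $ < everything):
  sorted[0] = $disappointment
  sorted[1] = appointment$dis
  sorted[2] = disappointment$
  sorted[3] = ent$disappointm
  sorted[4] = intment$disappo
  sorted[5] = isappointment$d
  sorted[6] = ment$disappoint
  sorted[7] = nt$disappointme
  sorted[8] = ntment$disappoi
  sorted[9] = ointment$disapp
  sorted[10] = pointment$disap
  sorted[11] = ppointment$disa
  sorted[12] = sappointment$di
  sorted[13] = t$disappointmen
  sorted[14] = tment$disappoin
sorted[7] = nt$disappointme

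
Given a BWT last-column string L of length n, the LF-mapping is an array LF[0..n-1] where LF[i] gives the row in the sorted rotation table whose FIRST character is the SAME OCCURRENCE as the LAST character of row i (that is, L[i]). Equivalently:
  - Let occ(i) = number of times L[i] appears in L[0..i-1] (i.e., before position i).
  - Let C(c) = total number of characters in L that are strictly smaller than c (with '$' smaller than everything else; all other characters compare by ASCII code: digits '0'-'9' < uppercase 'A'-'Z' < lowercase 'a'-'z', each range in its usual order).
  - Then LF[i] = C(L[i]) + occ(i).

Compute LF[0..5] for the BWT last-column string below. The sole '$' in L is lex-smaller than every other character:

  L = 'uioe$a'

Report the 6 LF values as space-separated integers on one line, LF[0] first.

Answer: 5 3 4 2 0 1

Derivation:
Char counts: '$':1, 'a':1, 'e':1, 'i':1, 'o':1, 'u':1
C (first-col start): C('$')=0, C('a')=1, C('e')=2, C('i')=3, C('o')=4, C('u')=5
L[0]='u': occ=0, LF[0]=C('u')+0=5+0=5
L[1]='i': occ=0, LF[1]=C('i')+0=3+0=3
L[2]='o': occ=0, LF[2]=C('o')+0=4+0=4
L[3]='e': occ=0, LF[3]=C('e')+0=2+0=2
L[4]='$': occ=0, LF[4]=C('$')+0=0+0=0
L[5]='a': occ=0, LF[5]=C('a')+0=1+0=1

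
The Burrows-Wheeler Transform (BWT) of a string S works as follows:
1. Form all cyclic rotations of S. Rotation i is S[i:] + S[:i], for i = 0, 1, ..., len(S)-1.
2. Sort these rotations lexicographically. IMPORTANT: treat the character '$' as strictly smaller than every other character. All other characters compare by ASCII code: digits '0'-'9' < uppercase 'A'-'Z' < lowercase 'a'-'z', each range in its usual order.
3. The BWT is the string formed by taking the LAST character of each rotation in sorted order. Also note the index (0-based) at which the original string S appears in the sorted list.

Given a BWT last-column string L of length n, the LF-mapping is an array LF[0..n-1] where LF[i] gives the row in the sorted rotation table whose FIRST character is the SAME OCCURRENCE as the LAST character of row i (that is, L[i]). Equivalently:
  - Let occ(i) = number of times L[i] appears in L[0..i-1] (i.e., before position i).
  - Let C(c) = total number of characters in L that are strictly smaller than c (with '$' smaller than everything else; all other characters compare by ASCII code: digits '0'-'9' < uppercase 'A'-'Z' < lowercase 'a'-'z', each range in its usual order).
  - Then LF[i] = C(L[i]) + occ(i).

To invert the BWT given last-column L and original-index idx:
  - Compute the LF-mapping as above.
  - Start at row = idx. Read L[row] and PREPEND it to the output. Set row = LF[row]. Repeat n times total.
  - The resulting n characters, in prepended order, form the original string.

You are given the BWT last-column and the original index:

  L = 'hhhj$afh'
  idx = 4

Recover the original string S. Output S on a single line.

LF mapping: 3 4 5 7 0 1 2 6
Walk LF starting at row 4, prepending L[row]:
  step 1: row=4, L[4]='$', prepend. Next row=LF[4]=0
  step 2: row=0, L[0]='h', prepend. Next row=LF[0]=3
  step 3: row=3, L[3]='j', prepend. Next row=LF[3]=7
  step 4: row=7, L[7]='h', prepend. Next row=LF[7]=6
  step 5: row=6, L[6]='f', prepend. Next row=LF[6]=2
  step 6: row=2, L[2]='h', prepend. Next row=LF[2]=5
  step 7: row=5, L[5]='a', prepend. Next row=LF[5]=1
  step 8: row=1, L[1]='h', prepend. Next row=LF[1]=4
Reversed output: hahfhjh$

Answer: hahfhjh$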